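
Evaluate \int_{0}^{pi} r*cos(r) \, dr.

Integrate by parts once (u = r, dv = cos(r) dr).
An antiderivative is F(r) = r*sin(r) + cos(r).
Then F(pi) - F(0) = (-1) - (1) = -2.

-2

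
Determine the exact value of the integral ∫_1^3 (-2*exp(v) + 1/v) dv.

An antiderivative is F(v) = -2*exp(v) + log(v).
Then F(3) - F(1) = (-2*exp(3) + log(3)) - (-2*exp(1)) = -2*exp(3) + log(3) + 2*exp(1).

-2*exp(3) + log(3) + 2*exp(1)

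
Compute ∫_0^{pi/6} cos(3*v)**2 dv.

Use the identity cos^2(3*v) = (1 + cos(6*v))/2.
An antiderivative is F(v) = v/2 + sin(6*v)/12.
Then F(pi/6) - F(0) = (pi/12) - (0) = pi/12.

pi/12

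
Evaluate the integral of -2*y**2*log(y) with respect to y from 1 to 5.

248/9 - 250*log(5)/3

Integrate by parts once (u = ln y, dv = -2*y**2 dy).
An antiderivative is F(y) = -2*y**3*(3*log(y) - 1)/9.
Then F(5) - F(1) = (250/9 - 250*log(5)/3) - (2/9) = 248/9 - 250*log(5)/3.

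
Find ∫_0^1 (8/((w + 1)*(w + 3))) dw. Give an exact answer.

log(81/16)

Factor the denominator: w**2 + 4*w + 3 = (w + 3)(w + 1).
Partial fractions: 8/((w + 1)*(w + 3)) = -4/(w + 3) + 4/(w + 1).
An antiderivative is F(w) = 4*log(w + 1) - 4*log(w + 3).
Then F(1) - F(0) = (-log(16)) - (-log(81)) = log(81/16).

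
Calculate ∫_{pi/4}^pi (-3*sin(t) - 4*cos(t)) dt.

-3 + sqrt(2)/2

An antiderivative is F(t) = -4*sin(t) + 3*cos(t).
Then F(pi) - F(pi/4) = (-3) - (-sqrt(2)/2) = -3 + sqrt(2)/2.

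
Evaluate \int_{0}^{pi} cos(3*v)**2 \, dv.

Use the identity cos^2(3*v) = (1 + cos(6*v))/2.
An antiderivative is F(v) = v/2 + sin(6*v)/12.
Then F(pi) - F(0) = (pi/2) - (0) = pi/2.

pi/2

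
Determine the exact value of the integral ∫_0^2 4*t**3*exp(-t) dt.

Integrate by parts 3 times (u = t^3, dv = 4*exp(-t) dt).
An antiderivative is F(t) = (-4*t**3 - 12*t**2 - 24*t - 24)*exp(-t).
Then F(2) - F(0) = (-152*exp(-2)) - (-24) = 24 - 152*exp(-2).

24 - 152*exp(-2)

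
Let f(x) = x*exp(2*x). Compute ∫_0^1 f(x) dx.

1/4 + exp(2)/4

Integrate by parts once (u = x, dv = exp(2*x) dx).
An antiderivative is F(x) = (2*x - 1)*exp(2*x)/4.
Then F(1) - F(0) = (exp(2)/4) - (-1/4) = 1/4 + exp(2)/4.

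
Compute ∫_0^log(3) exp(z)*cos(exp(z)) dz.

Let u = exp(z), so du = exp(z) dz. When z = 0, u = 1; when z = log(3), u = 3.
The integral becomes ∫ cos(u) du from 1 to 3, with antiderivative sin(u).
Back in z: F(z) = sin(exp(z)).
Then F(log(3)) - F(0) = (sin(3)) - (sin(1)) = -sin(1) + sin(3).

-sin(1) + sin(3)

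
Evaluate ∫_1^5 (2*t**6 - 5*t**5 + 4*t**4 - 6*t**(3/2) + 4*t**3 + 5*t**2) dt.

By the power rule, an antiderivative is F(t) = 2*t**7/7 - 5*t**6/6 - 12*t**(5/2)/5 + 4*t**5/5 + t**4 + 5*t**3/3.
Then F(5) - F(1) = (176875/14 - 60*sqrt(5)) - (109/210) = 1326508/105 - 60*sqrt(5).

1326508/105 - 60*sqrt(5)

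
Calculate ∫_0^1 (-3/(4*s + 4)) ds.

-3*log(2)/4

An antiderivative is F(s) = -3*log(4*s + 4)/4.
Then F(1) - F(0) = (-9*log(2)/4) - (-3*log(2)/2) = -3*log(2)/4.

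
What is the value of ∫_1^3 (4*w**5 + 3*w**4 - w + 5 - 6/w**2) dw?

9488/15

By the power rule, an antiderivative is F(w) = 2*w**6/3 + 3*w**5/5 - w**2/2 + 5*w + 6/w.
Then F(3) - F(1) = (6443/10) - (353/30) = 9488/15.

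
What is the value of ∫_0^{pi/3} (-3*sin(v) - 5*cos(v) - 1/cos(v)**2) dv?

An antiderivative is F(v) = -5*sin(v) + 3*cos(v) - tan(v).
Then F(pi/3) - F(0) = (3/2 - 7*sqrt(3)/2) - (3) = -7*sqrt(3)/2 - 3/2.

-7*sqrt(3)/2 - 3/2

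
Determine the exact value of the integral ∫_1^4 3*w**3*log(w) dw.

Integrate by parts once (u = ln w, dv = 3*w**3 dw).
An antiderivative is F(w) = 3*w**4*(4*log(w) - 1)/16.
Then F(4) - F(1) = (-48 + 384*log(2)) - (-3/16) = -765/16 + 384*log(2).

-765/16 + 384*log(2)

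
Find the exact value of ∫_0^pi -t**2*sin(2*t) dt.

pi**2/2

Integrate by parts twice (u = t^2, dv = -sin(2*t) dt).
An antiderivative is F(t) = t**2*cos(2*t)/2 - t*sin(2*t)/2 - cos(2*t)/4.
Then F(pi) - F(0) = (-1/4 + pi**2/2) - (-1/4) = pi**2/2.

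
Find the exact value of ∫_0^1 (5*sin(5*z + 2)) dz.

-cos(7) + cos(2)

Let u = 5*z + 2, so du = 5 dz. When z = 0, u = 2; when z = 1, u = 7.
The integral becomes ∫ sin(u) du from 2 to 7, with antiderivative -cos(u).
Back in z: F(z) = -cos(5*z + 2).
Then F(1) - F(0) = (-cos(7)) - (-cos(2)) = -cos(7) + cos(2).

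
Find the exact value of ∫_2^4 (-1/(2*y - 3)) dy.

-log(5)/2

An antiderivative is F(y) = -log(2*y - 3)/2.
Then F(4) - F(2) = (-log(5)/2) - (0) = -log(5)/2.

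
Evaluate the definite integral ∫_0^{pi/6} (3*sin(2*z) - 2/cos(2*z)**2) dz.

An antiderivative is F(z) = -3*cos(2*z)/2 - tan(2*z).
Then F(pi/6) - F(0) = (-sqrt(3) - 3/4) - (-3/2) = 3/4 - sqrt(3).

3/4 - sqrt(3)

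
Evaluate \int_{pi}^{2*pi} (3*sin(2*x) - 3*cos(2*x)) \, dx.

0

An antiderivative is F(x) = -3*sin(2*x)/2 - 3*cos(2*x)/2.
Then F(2*pi) - F(pi) = (-3/2) - (-3/2) = 0.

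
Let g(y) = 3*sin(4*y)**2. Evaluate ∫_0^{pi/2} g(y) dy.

3*pi/4

Use the identity sin^2(4*y) = (1 - cos(8*y))/2.
An antiderivative is F(y) = 3*y/2 - 3*sin(8*y)/16.
Then F(pi/2) - F(0) = (3*pi/4) - (0) = 3*pi/4.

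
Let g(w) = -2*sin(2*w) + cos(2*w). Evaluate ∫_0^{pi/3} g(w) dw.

An antiderivative is F(w) = sin(2*w)/2 + cos(2*w).
Then F(pi/3) - F(0) = (-1/2 + sqrt(3)/4) - (1) = -3/2 + sqrt(3)/4.

-3/2 + sqrt(3)/4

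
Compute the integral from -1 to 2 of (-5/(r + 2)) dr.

-10*log(2)

An antiderivative is F(r) = -5*log(r + 2).
Then F(2) - F(-1) = (-10*log(2)) - (0) = -10*log(2).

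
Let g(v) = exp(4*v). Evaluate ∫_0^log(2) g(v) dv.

Let u = exp(v), so du = exp(v) dv. When v = 0, u = 1; when v = log(2), u = 2.
The integral becomes ∫ u**3 du from 1 to 2, with antiderivative u**4/4.
Back in v: F(v) = exp(4*v)/4.
Then F(log(2)) - F(0) = (4) - (1/4) = 15/4.

15/4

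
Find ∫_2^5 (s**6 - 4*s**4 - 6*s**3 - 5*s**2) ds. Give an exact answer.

By the power rule, an antiderivative is F(s) = s**7/7 - 4*s**5/5 - 3*s**4/2 - 5*s**3/3.
Then F(5) - F(2) = (315625/42) - (-4688/105) = 529167/70.

529167/70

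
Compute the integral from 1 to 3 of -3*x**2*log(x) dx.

Integrate by parts once (u = ln x, dv = -3*x**2 dx).
An antiderivative is F(x) = -x**3*(3*log(x) - 1)/3.
Then F(3) - F(1) = (9 - 27*log(3)) - (1/3) = 26/3 - 27*log(3).

26/3 - 27*log(3)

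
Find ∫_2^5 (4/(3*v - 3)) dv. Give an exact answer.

An antiderivative is F(v) = 4*log(3*v - 3)/3.
Then F(5) - F(2) = (4*log(12)/3) - (4*log(3)/3) = 8*log(2)/3.

8*log(2)/3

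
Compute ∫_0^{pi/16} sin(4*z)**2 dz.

-1/16 + pi/32

Use the identity sin^2(4*z) = (1 - cos(8*z))/2.
An antiderivative is F(z) = z/2 - sin(8*z)/16.
Then F(pi/16) - F(0) = (-1/16 + pi/32) - (0) = -1/16 + pi/32.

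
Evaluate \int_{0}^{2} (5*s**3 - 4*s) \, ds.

By the power rule, an antiderivative is F(s) = 5*s**4/4 - 2*s**2.
Then F(2) - F(0) = (12) - (0) = 12.

12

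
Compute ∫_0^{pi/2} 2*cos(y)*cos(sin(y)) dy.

Let u = sin(y), so du = cos(y) dy. When y = 0, u = 0; when y = pi/2, u = 1.
The integral becomes 2·∫ cos(u) du from 0 to 1, with antiderivative 2*sin(u).
Back in y: F(y) = 2*sin(sin(y)).
Then F(pi/2) - F(0) = (2*sin(1)) - (0) = 2*sin(1).

2*sin(1)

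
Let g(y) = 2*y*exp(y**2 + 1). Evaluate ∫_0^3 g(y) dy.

-exp(1) + exp(10)

Let u = y**2 + 1, so du = 2*y dy. When y = 0, u = 1; when y = 3, u = 10.
The integral becomes ∫ exp(u) du from 1 to 10, with antiderivative exp(u).
Back in y: F(y) = exp(y**2 + 1).
Then F(3) - F(0) = (exp(10)) - (exp(1)) = -exp(1) + exp(10).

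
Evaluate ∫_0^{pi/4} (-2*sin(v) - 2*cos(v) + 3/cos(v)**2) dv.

An antiderivative is F(v) = -2*sin(v) + 2*cos(v) + 3*tan(v).
Then F(pi/4) - F(0) = (3) - (2) = 1.

1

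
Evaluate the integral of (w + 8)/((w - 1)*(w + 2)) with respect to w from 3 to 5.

-2*log(7) + 3*log(2) + 2*log(5)

Factor the denominator: w**2 + w - 2 = (w + 2)(w - 1).
Partial fractions: (w + 8)/((w - 1)*(w + 2)) = -2/(w + 2) + 3/(w - 1).
An antiderivative is F(w) = 3*log(w - 1) - 2*log(w + 2).
Then F(5) - F(3) = (log(64/49)) - (log(8/25)) = -2*log(7) + 3*log(2) + 2*log(5).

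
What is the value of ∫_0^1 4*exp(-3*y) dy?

4/3 - 4*exp(-3)/3

An antiderivative is F(y) = -4*exp(-3*y)/3.
Then F(1) - F(0) = (-4*exp(-3)/3) - (-4/3) = 4/3 - 4*exp(-3)/3.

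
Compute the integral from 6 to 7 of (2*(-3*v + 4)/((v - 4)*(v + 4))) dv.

Factor the denominator: v**2 - 16 = (v + 4)(v - 4).
Partial fractions: 2*(-3*v + 4)/((v - 4)*(v + 4)) = -4/(v + 4) - 2/(v - 4).
An antiderivative is F(v) = -2*log(v - 4) - 4*log(v + 4).
Then F(7) - F(6) = (-4*log(11) - 2*log(3)) - (-4*log(5) - 6*log(2)) = -4*log(11) - 2*log(3) + 6*log(2) + 4*log(5).

-4*log(11) - 2*log(3) + 6*log(2) + 4*log(5)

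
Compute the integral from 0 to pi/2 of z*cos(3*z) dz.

-pi/6 - 1/9

Integrate by parts once (u = z, dv = cos(3*z) dz).
An antiderivative is F(z) = z*sin(3*z)/3 + cos(3*z)/9.
Then F(pi/2) - F(0) = (-pi/6) - (1/9) = -pi/6 - 1/9.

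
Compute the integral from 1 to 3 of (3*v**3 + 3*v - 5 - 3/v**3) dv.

182/3

By the power rule, an antiderivative is F(v) = 3*v**4/4 + 3*v**2/2 - 5*v + 3/(2*v**2).
Then F(3) - F(1) = (713/12) - (-5/4) = 182/3.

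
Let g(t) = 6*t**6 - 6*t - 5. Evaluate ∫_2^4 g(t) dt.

97214/7

By the power rule, an antiderivative is F(t) = 6*t**7/7 - 3*t**2 - 5*t.
Then F(4) - F(2) = (97828/7) - (614/7) = 97214/7.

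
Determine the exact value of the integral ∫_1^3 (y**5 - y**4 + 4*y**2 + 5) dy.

588/5

By the power rule, an antiderivative is F(y) = y**6/6 - y**5/5 + 4*y**3/3 + 5*y.
Then F(3) - F(1) = (1239/10) - (63/10) = 588/5.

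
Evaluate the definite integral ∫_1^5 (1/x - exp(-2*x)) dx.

An antiderivative is F(x) = log(x) + exp(-2*x)/2.
Then F(5) - F(1) = (exp(-10)/2 + log(5)) - (exp(-2)/2) = -exp(-2)/2 + exp(-10)/2 + log(5).

-exp(-2)/2 + exp(-10)/2 + log(5)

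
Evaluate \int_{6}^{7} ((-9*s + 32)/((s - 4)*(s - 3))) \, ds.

log(3/64)

Factor the denominator: s**2 - 7*s + 12 = (s - 3)(s - 4).
Partial fractions: (-9*s + 32)/((s - 4)*(s - 3)) = -5/(s - 3) - 4/(s - 4).
An antiderivative is F(s) = -4*log(s - 4) - 5*log(s - 3).
Then F(7) - F(6) = (-10*log(2) - 4*log(3)) - (-5*log(3) - 4*log(2)) = log(3/64).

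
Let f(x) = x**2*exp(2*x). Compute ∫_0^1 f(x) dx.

Integrate by parts twice (u = x^2, dv = exp(2*x) dx).
An antiderivative is F(x) = (2*x**2 - 2*x + 1)*exp(2*x)/4.
Then F(1) - F(0) = (exp(2)/4) - (1/4) = -1/4 + exp(2)/4.

-1/4 + exp(2)/4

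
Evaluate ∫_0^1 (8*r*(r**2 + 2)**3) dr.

Let u = r**2 + 2, so du = 2*r dr. When r = 0, u = 2; when r = 1, u = 3.
The integral becomes 4·∫ u**3 du from 2 to 3, with antiderivative u**4.
Back in r: F(r) = (r**2 + 2)**4.
Then F(1) - F(0) = (81) - (16) = 65.

65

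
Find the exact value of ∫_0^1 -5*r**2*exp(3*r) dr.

10/27 - 25*exp(3)/27

Integrate by parts twice (u = r^2, dv = -5*exp(3*r) dr).
An antiderivative is F(r) = (-45*r**2 + 30*r - 10)*exp(3*r)/27.
Then F(1) - F(0) = (-25*exp(3)/27) - (-10/27) = 10/27 - 25*exp(3)/27.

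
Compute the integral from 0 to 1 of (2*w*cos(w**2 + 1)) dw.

-sin(1) + sin(2)

Let u = w**2 + 1, so du = 2*w dw. When w = 0, u = 1; when w = 1, u = 2.
The integral becomes ∫ cos(u) du from 1 to 2, with antiderivative sin(u).
Back in w: F(w) = sin(w**2 + 1).
Then F(1) - F(0) = (sin(2)) - (sin(1)) = -sin(1) + sin(2).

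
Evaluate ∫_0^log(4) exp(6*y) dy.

Let u = exp(y), so du = exp(y) dy. When y = 0, u = 1; when y = log(4), u = 4.
The integral becomes ∫ u**5 du from 1 to 4, with antiderivative u**6/6.
Back in y: F(y) = exp(6*y)/6.
Then F(log(4)) - F(0) = (2048/3) - (1/6) = 1365/2.

1365/2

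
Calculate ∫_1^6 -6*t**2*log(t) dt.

-432*log(3) - 432*log(2) + 430/3

Integrate by parts once (u = ln t, dv = -6*t**2 dt).
An antiderivative is F(t) = -2*t**3*(3*log(t) - 1)/3.
Then F(6) - F(1) = (-432*log(3) - 432*log(2) + 144) - (2/3) = -432*log(3) - 432*log(2) + 430/3.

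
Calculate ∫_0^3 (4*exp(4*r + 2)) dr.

-exp(2) + exp(14)

Let u = 4*r + 2, so du = 4 dr. When r = 0, u = 2; when r = 3, u = 14.
The integral becomes ∫ exp(u) du from 2 to 14, with antiderivative exp(u).
Back in r: F(r) = exp(4*r + 2).
Then F(3) - F(0) = (exp(14)) - (exp(2)) = -exp(2) + exp(14).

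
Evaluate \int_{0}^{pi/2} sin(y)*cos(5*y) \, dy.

1/6

Use the identity sin(y)cos(5*y) = [sin(6*y) + sin(-4*y)]/2.
An antiderivative is F(y) = cos(4*y)/8 - cos(6*y)/12.
Then F(pi/2) - F(0) = (5/24) - (1/24) = 1/6.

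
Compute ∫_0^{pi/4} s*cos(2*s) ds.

Integrate by parts once (u = s, dv = cos(2*s) ds).
An antiderivative is F(s) = s*sin(2*s)/2 + cos(2*s)/4.
Then F(pi/4) - F(0) = (pi/8) - (1/4) = -1/4 + pi/8.

-1/4 + pi/8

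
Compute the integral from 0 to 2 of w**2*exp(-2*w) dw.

(-13 + exp(4))*exp(-4)/4

Integrate by parts twice (u = w^2, dv = exp(-2*w) dw).
An antiderivative is F(w) = (-2*w**2 - 2*w - 1)*exp(-2*w)/4.
Then F(2) - F(0) = (-13*exp(-4)/4) - (-1/4) = (-13 + exp(4))*exp(-4)/4.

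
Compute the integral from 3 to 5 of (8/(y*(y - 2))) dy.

Factor the denominator: y**2 - 2*y = y(y - 2).
Partial fractions: 8/(y*(y - 2)) = -4/y + 4/(y - 2).
An antiderivative is F(y) = -4*log(y) + 4*log(y - 2).
Then F(5) - F(3) = (-4*log(5) + 4*log(3)) - (-log(81)) = -4*log(5) + 8*log(3).

-4*log(5) + 8*log(3)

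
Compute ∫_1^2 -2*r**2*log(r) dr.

14/9 - 16*log(2)/3

Integrate by parts once (u = ln r, dv = -2*r**2 dr).
An antiderivative is F(r) = -2*r**3*(3*log(r) - 1)/9.
Then F(2) - F(1) = (16/9 - 16*log(2)/3) - (2/9) = 14/9 - 16*log(2)/3.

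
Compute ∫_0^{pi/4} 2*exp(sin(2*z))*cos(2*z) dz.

Let u = sin(2*z), so du = 2*cos(2*z) dz. When z = 0, u = 0; when z = pi/4, u = 1.
The integral becomes ∫ exp(u) du from 0 to 1, with antiderivative exp(u).
Back in z: F(z) = exp(sin(2*z)).
Then F(pi/4) - F(0) = (E) - (1) = -1 + E.

-1 + E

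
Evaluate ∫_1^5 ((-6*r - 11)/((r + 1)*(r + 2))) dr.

Factor the denominator: r**2 + 3*r + 2 = (r + 2)(r + 1).
Partial fractions: (-6*r - 11)/((r + 1)*(r + 2)) = -1/(r + 2) - 5/(r + 1).
An antiderivative is F(r) = -5*log(r + 1) - log(r + 2).
Then F(5) - F(1) = (-5*log(3) - 5*log(2) - log(7)) - (-log(96)) = -4*log(3) - log(7).

-4*log(3) - log(7)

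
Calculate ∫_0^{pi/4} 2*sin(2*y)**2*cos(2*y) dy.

1/3

Let u = sin(2*y), so du = 2*cos(2*y) dy. When y = 0, u = 0; when y = pi/4, u = 1.
The integral becomes ∫ u**2 du from 0 to 1, with antiderivative u**3/3.
Back in y: F(y) = sin(2*y)**3/3.
Then F(pi/4) - F(0) = (1/3) - (0) = 1/3.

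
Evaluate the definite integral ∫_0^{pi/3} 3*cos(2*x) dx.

An antiderivative is F(x) = 3*sin(2*x)/2.
Then F(pi/3) - F(0) = (3*sqrt(3)/4) - (0) = 3*sqrt(3)/4.

3*sqrt(3)/4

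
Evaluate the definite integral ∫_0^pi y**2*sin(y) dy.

-4 + pi**2

Integrate by parts twice (u = y^2, dv = sin(y) dy).
An antiderivative is F(y) = -y**2*cos(y) + 2*y*sin(y) + 2*cos(y).
Then F(pi) - F(0) = (-2 + pi**2) - (2) = -4 + pi**2.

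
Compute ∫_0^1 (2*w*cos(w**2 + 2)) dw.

-sin(2) + sin(3)

Let u = w**2 + 2, so du = 2*w dw. When w = 0, u = 2; when w = 1, u = 3.
The integral becomes ∫ cos(u) du from 2 to 3, with antiderivative sin(u).
Back in w: F(w) = sin(w**2 + 2).
Then F(1) - F(0) = (sin(3)) - (sin(2)) = -sin(2) + sin(3).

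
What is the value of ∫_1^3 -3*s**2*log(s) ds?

Integrate by parts once (u = ln s, dv = -3*s**2 ds).
An antiderivative is F(s) = -s**3*(3*log(s) - 1)/3.
Then F(3) - F(1) = (9 - 27*log(3)) - (1/3) = 26/3 - 27*log(3).

26/3 - 27*log(3)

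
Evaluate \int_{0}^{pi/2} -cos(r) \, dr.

-1

An antiderivative is F(r) = -sin(r).
Then F(pi/2) - F(0) = (-1) - (0) = -1.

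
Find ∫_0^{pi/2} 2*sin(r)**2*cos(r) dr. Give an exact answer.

2/3

Let u = sin(r), so du = cos(r) dr. When r = 0, u = 0; when r = pi/2, u = 1.
The integral becomes 2·∫ u**2 du from 0 to 1, with antiderivative 2*u**3/3.
Back in r: F(r) = 2*sin(r)**3/3.
Then F(pi/2) - F(0) = (2/3) - (0) = 2/3.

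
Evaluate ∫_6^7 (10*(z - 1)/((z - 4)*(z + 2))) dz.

-20*log(2) + 15*log(3)

Factor the denominator: z**2 - 2*z - 8 = (z + 2)(z - 4).
Partial fractions: 10*(z - 1)/((z - 4)*(z + 2)) = 5/(z + 2) + 5/(z - 4).
An antiderivative is F(z) = 5*log(z - 4) + 5*log(z + 2).
Then F(7) - F(6) = (15*log(3)) - (20*log(2)) = -20*log(2) + 15*log(3).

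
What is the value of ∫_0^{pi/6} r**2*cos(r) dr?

Integrate by parts twice (u = r^2, dv = cos(r) dr).
An antiderivative is F(r) = r**2*sin(r) + 2*r*cos(r) - 2*sin(r).
Then F(pi/6) - F(0) = (-1 + pi**2/72 + sqrt(3)*pi/6) - (0) = -1 + pi**2/72 + sqrt(3)*pi/6.

-1 + pi**2/72 + sqrt(3)*pi/6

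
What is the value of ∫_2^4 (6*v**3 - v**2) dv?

By the power rule, an antiderivative is F(v) = 3*v**4/2 - v**3/3.
Then F(4) - F(2) = (1088/3) - (64/3) = 1024/3.

1024/3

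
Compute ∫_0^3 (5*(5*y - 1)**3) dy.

38415/4

Let u = 5*y - 1, so du = 5 dy. When y = 0, u = -1; when y = 3, u = 14.
The integral becomes ∫ u**3 du from -1 to 14, with antiderivative u**4/4.
Back in y: F(y) = (5*y - 1)**4/4.
Then F(3) - F(0) = (9604) - (1/4) = 38415/4.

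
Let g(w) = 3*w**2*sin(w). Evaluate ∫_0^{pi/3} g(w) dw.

Integrate by parts twice (u = w^2, dv = 3*sin(w) dw).
An antiderivative is F(w) = -3*w**2*cos(w) + 6*w*sin(w) + 6*cos(w).
Then F(pi/3) - F(0) = (-pi**2/6 + 3 + sqrt(3)*pi) - (6) = -3 - pi**2/6 + sqrt(3)*pi.

-3 - pi**2/6 + sqrt(3)*pi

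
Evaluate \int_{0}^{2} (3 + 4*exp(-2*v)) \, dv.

An antiderivative is F(v) = 3*v - 2*exp(-2*v).
Then F(2) - F(0) = (6 - 2*exp(-4)) - (-2) = 8 - 2*exp(-4).

8 - 2*exp(-4)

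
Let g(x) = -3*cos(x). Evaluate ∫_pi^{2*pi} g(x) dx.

0

An antiderivative is F(x) = -3*sin(x).
Then F(2*pi) - F(pi) = (0) - (0) = 0.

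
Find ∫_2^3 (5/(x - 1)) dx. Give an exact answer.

log(32)

An antiderivative is F(x) = 5*log(x - 1).
Then F(3) - F(2) = (log(32)) - (0) = log(32).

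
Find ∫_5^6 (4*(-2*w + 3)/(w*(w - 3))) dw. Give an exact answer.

-8*log(3) + 4*log(5)

Factor the denominator: w**2 - 3*w = w(w - 3).
Partial fractions: 4*(-2*w + 3)/(w*(w - 3)) = -4/w - 4/(w - 3).
An antiderivative is F(w) = -4*log(w) - 4*log(w - 3).
Then F(6) - F(5) = (-8*log(3) - 4*log(2)) - (-4*log(5) - 4*log(2)) = -8*log(3) + 4*log(5).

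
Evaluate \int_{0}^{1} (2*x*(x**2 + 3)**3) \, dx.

Let u = x**2 + 3, so du = 2*x dx. When x = 0, u = 3; when x = 1, u = 4.
The integral becomes ∫ u**3 du from 3 to 4, with antiderivative u**4/4.
Back in x: F(x) = (x**2 + 3)**4/4.
Then F(1) - F(0) = (64) - (81/4) = 175/4.

175/4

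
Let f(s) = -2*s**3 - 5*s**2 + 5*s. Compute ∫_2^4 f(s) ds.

-550/3

By the power rule, an antiderivative is F(s) = -s**4/2 - 5*s**3/3 + 5*s**2/2.
Then F(4) - F(2) = (-584/3) - (-34/3) = -550/3.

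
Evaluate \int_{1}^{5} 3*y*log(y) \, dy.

Integrate by parts once (u = ln y, dv = 3*y dy).
An antiderivative is F(y) = 3*y**2*(2*log(y) - 1)/4.
Then F(5) - F(1) = (-75/4 + 75*log(5)/2) - (-3/4) = -18 + 75*log(5)/2.

-18 + 75*log(5)/2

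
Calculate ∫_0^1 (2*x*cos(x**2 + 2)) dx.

Let u = x**2 + 2, so du = 2*x dx. When x = 0, u = 2; when x = 1, u = 3.
The integral becomes ∫ cos(u) du from 2 to 3, with antiderivative sin(u).
Back in x: F(x) = sin(x**2 + 2).
Then F(1) - F(0) = (sin(3)) - (sin(2)) = -sin(2) + sin(3).

-sin(2) + sin(3)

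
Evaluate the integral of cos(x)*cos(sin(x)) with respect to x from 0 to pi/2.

sin(1)

Let u = sin(x), so du = cos(x) dx. When x = 0, u = 0; when x = pi/2, u = 1.
The integral becomes ∫ cos(u) du from 0 to 1, with antiderivative sin(u).
Back in x: F(x) = sin(sin(x)).
Then F(pi/2) - F(0) = (sin(1)) - (0) = sin(1).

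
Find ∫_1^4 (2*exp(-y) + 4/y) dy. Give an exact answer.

-2*exp(-4) + 2*exp(-1) + 8*log(2)

An antiderivative is F(y) = 4*log(y) - 2*exp(-y).
Then F(4) - F(1) = (-2*exp(-4) + 8*log(2)) - (-2*exp(-1)) = -2*exp(-4) + 2*exp(-1) + 8*log(2).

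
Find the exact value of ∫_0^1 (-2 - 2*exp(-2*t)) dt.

An antiderivative is F(t) = -2*t + exp(-2*t).
Then F(1) - F(0) = (-2 + exp(-2)) - (1) = -3 + exp(-2).

-3 + exp(-2)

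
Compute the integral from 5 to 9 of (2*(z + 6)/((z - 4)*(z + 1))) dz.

Factor the denominator: z**2 - 3*z - 4 = (z + 1)(z - 4).
Partial fractions: 2*(z + 6)/((z - 4)*(z + 1)) = -2/(z + 1) + 4/(z - 4).
An antiderivative is F(z) = 4*log(z - 4) - 2*log(z + 1).
Then F(9) - F(5) = (log(25/4)) - (-log(36)) = 2*log(3) + 2*log(5).

2*log(3) + 2*log(5)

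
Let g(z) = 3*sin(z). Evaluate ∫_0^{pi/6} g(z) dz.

An antiderivative is F(z) = -3*cos(z).
Then F(pi/6) - F(0) = (-3*sqrt(3)/2) - (-3) = 3 - 3*sqrt(3)/2.

3 - 3*sqrt(3)/2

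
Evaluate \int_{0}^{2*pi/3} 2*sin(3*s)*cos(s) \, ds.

9/8

Use the identity sin(3*s)cos(s) = [sin(4*s) + sin(2*s)]/2.
An antiderivative is F(s) = -cos(2*s)/2 - cos(4*s)/4.
Then F(2*pi/3) - F(0) = (3/8) - (-3/4) = 9/8.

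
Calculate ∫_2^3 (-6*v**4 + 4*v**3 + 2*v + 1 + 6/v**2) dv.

-906/5

By the power rule, an antiderivative is F(v) = -6*v**5/5 + v**4 + v**2 + v - 6/v.
Then F(3) - F(2) = (-1003/5) - (-97/5) = -906/5.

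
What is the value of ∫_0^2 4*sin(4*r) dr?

Let u = 4*r, so du = 4 dr. When r = 0, u = 0; when r = 2, u = 8.
The integral becomes ∫ sin(u) du from 0 to 8, with antiderivative -cos(u).
Back in r: F(r) = -cos(4*r).
Then F(2) - F(0) = (-cos(8)) - (-1) = 1 - cos(8).

1 - cos(8)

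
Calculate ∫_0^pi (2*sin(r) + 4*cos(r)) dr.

An antiderivative is F(r) = 4*sin(r) - 2*cos(r).
Then F(pi) - F(0) = (2) - (-2) = 4.

4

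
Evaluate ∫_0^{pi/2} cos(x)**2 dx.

pi/4

Use the identity cos^2(x) = (1 + cos(2*x))/2.
An antiderivative is F(x) = x/2 + sin(2*x)/4.
Then F(pi/2) - F(0) = (pi/4) - (0) = pi/4.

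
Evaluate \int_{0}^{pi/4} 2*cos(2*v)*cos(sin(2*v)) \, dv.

sin(1)

Let u = sin(2*v), so du = 2*cos(2*v) dv. When v = 0, u = 0; when v = pi/4, u = 1.
The integral becomes ∫ cos(u) du from 0 to 1, with antiderivative sin(u).
Back in v: F(v) = sin(sin(2*v)).
Then F(pi/4) - F(0) = (sin(1)) - (0) = sin(1).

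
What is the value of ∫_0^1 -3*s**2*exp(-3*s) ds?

Integrate by parts twice (u = s^2, dv = -3*exp(-3*s) ds).
An antiderivative is F(s) = (9*s**2 + 6*s + 2)*exp(-3*s)/9.
Then F(1) - F(0) = (17*exp(-3)/9) - (2/9) = -2/9 + 17*exp(-3)/9.

-2/9 + 17*exp(-3)/9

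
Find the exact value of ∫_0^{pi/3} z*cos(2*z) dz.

Integrate by parts once (u = z, dv = cos(2*z) dz).
An antiderivative is F(z) = z*sin(2*z)/2 + cos(2*z)/4.
Then F(pi/3) - F(0) = (-1/8 + sqrt(3)*pi/12) - (1/4) = -3/8 + sqrt(3)*pi/12.

-3/8 + sqrt(3)*pi/12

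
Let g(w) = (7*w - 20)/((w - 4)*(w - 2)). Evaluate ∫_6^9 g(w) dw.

-10*log(2) + 3*log(7) + 4*log(5)

Factor the denominator: w**2 - 6*w + 8 = (w - 2)(w - 4).
Partial fractions: (7*w - 20)/((w - 4)*(w - 2)) = 3/(w - 2) + 4/(w - 4).
An antiderivative is F(w) = 4*log(w - 4) + 3*log(w - 2).
Then F(9) - F(6) = (3*log(7) + 4*log(5)) - (10*log(2)) = -10*log(2) + 3*log(7) + 4*log(5).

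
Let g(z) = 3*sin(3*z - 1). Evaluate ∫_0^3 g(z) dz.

-cos(8) + cos(1)

Let u = 3*z - 1, so du = 3 dz. When z = 0, u = -1; when z = 3, u = 8.
The integral becomes ∫ sin(u) du from -1 to 8, with antiderivative -cos(u).
Back in z: F(z) = -cos(3*z - 1).
Then F(3) - F(0) = (-cos(8)) - (-cos(1)) = -cos(8) + cos(1).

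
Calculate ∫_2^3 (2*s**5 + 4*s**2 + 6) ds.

253

By the power rule, an antiderivative is F(s) = s**6/3 + 4*s**3/3 + 6*s.
Then F(3) - F(2) = (297) - (44) = 253.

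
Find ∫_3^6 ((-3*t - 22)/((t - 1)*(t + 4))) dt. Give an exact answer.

Factor the denominator: t**2 + 3*t - 4 = (t + 4)(t - 1).
Partial fractions: (-3*t - 22)/((t - 1)*(t + 4)) = 2/(t + 4) - 5/(t - 1).
An antiderivative is F(t) = -5*log(t - 1) + 2*log(t + 4).
Then F(6) - F(3) = (-3*log(5) + 2*log(2)) - (log(49/32)) = -3*log(5) - 2*log(7) + 7*log(2).

-3*log(5) - 2*log(7) + 7*log(2)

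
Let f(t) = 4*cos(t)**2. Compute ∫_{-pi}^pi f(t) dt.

4*pi

Use the identity cos^2(t) = (1 + cos(2*t))/2.
An antiderivative is F(t) = 2*t + sin(2*t).
Then F(pi) - F(-pi) = (2*pi) - (-2*pi) = 4*pi.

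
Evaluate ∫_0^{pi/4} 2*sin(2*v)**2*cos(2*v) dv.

1/3

Let u = sin(2*v), so du = 2*cos(2*v) dv. When v = 0, u = 0; when v = pi/4, u = 1.
The integral becomes ∫ u**2 du from 0 to 1, with antiderivative u**3/3.
Back in v: F(v) = sin(2*v)**3/3.
Then F(pi/4) - F(0) = (1/3) - (0) = 1/3.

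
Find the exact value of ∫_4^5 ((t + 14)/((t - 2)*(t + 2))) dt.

Factor the denominator: t**2 - 4 = (t + 2)(t - 2).
Partial fractions: (t + 14)/((t - 2)*(t + 2)) = -3/(t + 2) + 4/(t - 2).
An antiderivative is F(t) = 4*log(t - 2) - 3*log(t + 2).
Then F(5) - F(4) = (-3*log(7) + 4*log(3)) - (log(2/27)) = -3*log(7) - log(2) + 7*log(3).

-3*log(7) - log(2) + 7*log(3)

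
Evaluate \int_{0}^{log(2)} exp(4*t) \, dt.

Let u = exp(t), so du = exp(t) dt. When t = 0, u = 1; when t = log(2), u = 2.
The integral becomes ∫ u**3 du from 1 to 2, with antiderivative u**4/4.
Back in t: F(t) = exp(4*t)/4.
Then F(log(2)) - F(0) = (4) - (1/4) = 15/4.

15/4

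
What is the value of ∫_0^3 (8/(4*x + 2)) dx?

log(49)

Let u = 4*x + 2, so du = 4 dx. When x = 0, u = 2; when x = 3, u = 14.
The integral becomes 2·∫ 1/u du from 2 to 14, with antiderivative 2*log(u).
Back in x: F(x) = 2*log(4*x + 2).
Then F(3) - F(0) = (2*log(2) + 2*log(7)) - (log(4)) = log(49).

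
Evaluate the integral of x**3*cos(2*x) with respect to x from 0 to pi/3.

-sqrt(3)*pi/8 - pi**2/24 + sqrt(3)*pi**3/108 + 9/16

Integrate by parts 3 times (u = x^3, dv = cos(2*x) dx).
An antiderivative is F(x) = x**3*sin(2*x)/2 + 3*x**2*cos(2*x)/4 - 3*x*sin(2*x)/4 - 3*cos(2*x)/8.
Then F(pi/3) - F(0) = (-sqrt(3)*pi/8 - pi**2/24 + 3/16 + sqrt(3)*pi**3/108) - (-3/8) = -sqrt(3)*pi/8 - pi**2/24 + sqrt(3)*pi**3/108 + 9/16.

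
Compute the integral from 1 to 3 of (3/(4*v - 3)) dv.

3*log(3)/2

An antiderivative is F(v) = 3*log(4*v - 3)/4.
Then F(3) - F(1) = (3*log(3)/2) - (0) = 3*log(3)/2.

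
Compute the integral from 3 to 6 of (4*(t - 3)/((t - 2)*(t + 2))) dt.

Factor the denominator: t**2 - 4 = (t + 2)(t - 2).
Partial fractions: 4*(t - 3)/((t - 2)*(t + 2)) = 5/(t + 2) - 1/(t - 2).
An antiderivative is F(t) = -log(t - 2) + 5*log(t + 2).
Then F(6) - F(3) = (13*log(2)) - (5*log(5)) = -5*log(5) + 13*log(2).

-5*log(5) + 13*log(2)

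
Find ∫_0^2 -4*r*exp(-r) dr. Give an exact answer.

-4 + 12*exp(-2)

Integrate by parts once (u = r, dv = -4*exp(-r) dr).
An antiderivative is F(r) = (4*r + 4)*exp(-r).
Then F(2) - F(0) = (12*exp(-2)) - (4) = -4 + 12*exp(-2).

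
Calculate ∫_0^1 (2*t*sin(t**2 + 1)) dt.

-cos(2) + cos(1)

Let u = t**2 + 1, so du = 2*t dt. When t = 0, u = 1; when t = 1, u = 2.
The integral becomes ∫ sin(u) du from 1 to 2, with antiderivative -cos(u).
Back in t: F(t) = -cos(t**2 + 1).
Then F(1) - F(0) = (-cos(2)) - (-cos(1)) = -cos(2) + cos(1).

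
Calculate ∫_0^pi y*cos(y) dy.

Integrate by parts once (u = y, dv = cos(y) dy).
An antiderivative is F(y) = y*sin(y) + cos(y).
Then F(pi) - F(0) = (-1) - (1) = -2.

-2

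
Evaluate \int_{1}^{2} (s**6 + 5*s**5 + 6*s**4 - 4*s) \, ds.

By the power rule, an antiderivative is F(s) = s**7/7 + 5*s**6/6 + 6*s**5/5 - 2*s**2.
Then F(2) - F(1) = (10712/105) - (37/210) = 7129/70.

7129/70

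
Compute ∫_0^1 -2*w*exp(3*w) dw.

Integrate by parts once (u = w, dv = -2*exp(3*w) dw).
An antiderivative is F(w) = (-6*w + 2)*exp(3*w)/9.
Then F(1) - F(0) = (-4*exp(3)/9) - (2/9) = -4*exp(3)/9 - 2/9.

-4*exp(3)/9 - 2/9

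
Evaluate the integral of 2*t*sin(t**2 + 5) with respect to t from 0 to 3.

Let u = t**2 + 5, so du = 2*t dt. When t = 0, u = 5; when t = 3, u = 14.
The integral becomes ∫ sin(u) du from 5 to 14, with antiderivative -cos(u).
Back in t: F(t) = -cos(t**2 + 5).
Then F(3) - F(0) = (-cos(14)) - (-cos(5)) = -cos(14) + cos(5).

-cos(14) + cos(5)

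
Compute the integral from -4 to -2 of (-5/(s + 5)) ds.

An antiderivative is F(s) = -5*log(s + 5).
Then F(-2) - F(-4) = (-5*log(3)) - (0) = -5*log(3).

-5*log(3)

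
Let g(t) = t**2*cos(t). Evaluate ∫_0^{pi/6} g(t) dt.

-1 + pi**2/72 + sqrt(3)*pi/6

Integrate by parts twice (u = t^2, dv = cos(t) dt).
An antiderivative is F(t) = t**2*sin(t) + 2*t*cos(t) - 2*sin(t).
Then F(pi/6) - F(0) = (-1 + pi**2/72 + sqrt(3)*pi/6) - (0) = -1 + pi**2/72 + sqrt(3)*pi/6.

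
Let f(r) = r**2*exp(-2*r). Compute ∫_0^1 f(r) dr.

(-5 + exp(2))*exp(-2)/4

Integrate by parts twice (u = r^2, dv = exp(-2*r) dr).
An antiderivative is F(r) = (-2*r**2 - 2*r - 1)*exp(-2*r)/4.
Then F(1) - F(0) = (-5*exp(-2)/4) - (-1/4) = (-5 + exp(2))*exp(-2)/4.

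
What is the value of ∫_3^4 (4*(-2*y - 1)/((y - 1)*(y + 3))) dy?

-5*log(7) + 2*log(3) + 8*log(2)

Factor the denominator: y**2 + 2*y - 3 = (y + 3)(y - 1).
Partial fractions: 4*(-2*y - 1)/((y - 1)*(y + 3)) = -5/(y + 3) - 3/(y - 1).
An antiderivative is F(y) = -3*log(y - 1) - 5*log(y + 3).
Then F(4) - F(3) = (-5*log(7) - 3*log(3)) - (-8*log(2) - 5*log(3)) = -5*log(7) + 2*log(3) + 8*log(2).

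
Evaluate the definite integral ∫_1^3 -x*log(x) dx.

Integrate by parts once (u = ln x, dv = -x dx).
An antiderivative is F(x) = -x**2*(2*log(x) - 1)/4.
Then F(3) - F(1) = (9/4 - 9*log(3)/2) - (1/4) = 2 - 9*log(3)/2.

2 - 9*log(3)/2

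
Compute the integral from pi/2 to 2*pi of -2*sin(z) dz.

2

An antiderivative is F(z) = 2*cos(z).
Then F(2*pi) - F(pi/2) = (2) - (0) = 2.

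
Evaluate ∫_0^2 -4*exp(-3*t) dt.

-4/3 + 4*exp(-6)/3

An antiderivative is F(t) = 4*exp(-3*t)/3.
Then F(2) - F(0) = (4*exp(-6)/3) - (4/3) = -4/3 + 4*exp(-6)/3.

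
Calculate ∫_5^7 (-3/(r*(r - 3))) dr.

log(7/10)

Factor the denominator: r**2 - 3*r = r(r - 3).
Partial fractions: -3/(r*(r - 3)) = 1/r - 1/(r - 3).
An antiderivative is F(r) = log(r) - log(r - 3).
Then F(7) - F(5) = (log(7/4)) - (log(5/2)) = log(7/10).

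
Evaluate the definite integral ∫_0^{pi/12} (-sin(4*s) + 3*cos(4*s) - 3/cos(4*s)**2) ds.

An antiderivative is F(s) = 3*sin(4*s)/4 + cos(4*s)/4 - 3*tan(4*s)/4.
Then F(pi/12) - F(0) = (1/8 - 3*sqrt(3)/8) - (1/4) = -3*sqrt(3)/8 - 1/8.

-3*sqrt(3)/8 - 1/8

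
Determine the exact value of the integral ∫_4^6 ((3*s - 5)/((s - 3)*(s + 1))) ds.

Factor the denominator: s**2 - 2*s - 3 = (s + 1)(s - 3).
Partial fractions: (3*s - 5)/((s - 3)*(s + 1)) = 2/(s + 1) + 1/(s - 3).
An antiderivative is F(s) = log(s - 3) + 2*log(s + 1).
Then F(6) - F(4) = (log(3) + 2*log(7)) - (log(25)) = -2*log(5) + log(3) + 2*log(7).

-2*log(5) + log(3) + 2*log(7)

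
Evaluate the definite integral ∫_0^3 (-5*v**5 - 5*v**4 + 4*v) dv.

By the power rule, an antiderivative is F(v) = -5*v**6/6 - v**5 + 2*v**2.
Then F(3) - F(0) = (-1665/2) - (0) = -1665/2.

-1665/2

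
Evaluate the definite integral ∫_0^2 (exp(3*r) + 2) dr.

11/3 + exp(6)/3

An antiderivative is F(r) = exp(3*r)/3 + 2*r.
Then F(2) - F(0) = (4 + exp(6)/3) - (1/3) = 11/3 + exp(6)/3.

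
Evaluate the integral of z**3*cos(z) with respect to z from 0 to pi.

12 - 3*pi**2

Integrate by parts 3 times (u = z^3, dv = cos(z) dz).
An antiderivative is F(z) = z**3*sin(z) + 3*z**2*cos(z) - 6*z*sin(z) - 6*cos(z).
Then F(pi) - F(0) = (6 - 3*pi**2) - (-6) = 12 - 3*pi**2.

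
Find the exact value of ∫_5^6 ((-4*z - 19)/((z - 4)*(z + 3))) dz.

Factor the denominator: z**2 - z - 12 = (z + 3)(z - 4).
Partial fractions: (-4*z - 19)/((z - 4)*(z + 3)) = 1/(z + 3) - 5/(z - 4).
An antiderivative is F(z) = -5*log(z - 4) + log(z + 3).
Then F(6) - F(5) = (log(9/32)) - (log(8)) = -8*log(2) + 2*log(3).

-8*log(2) + 2*log(3)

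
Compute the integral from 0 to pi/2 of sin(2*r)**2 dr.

Use the identity sin^2(2*r) = (1 - cos(4*r))/2.
An antiderivative is F(r) = r/2 - sin(4*r)/8.
Then F(pi/2) - F(0) = (pi/4) - (0) = pi/4.

pi/4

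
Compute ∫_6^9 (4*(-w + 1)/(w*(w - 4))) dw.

Factor the denominator: w**2 - 4*w = w(w - 4).
Partial fractions: 4*(-w + 1)/(w*(w - 4)) = -1/w - 3/(w - 4).
An antiderivative is F(w) = -log(w) - 3*log(w - 4).
Then F(9) - F(6) = (-3*log(5) - 2*log(3)) - (-log(48)) = -3*log(5) - log(3) + 4*log(2).

-3*log(5) - log(3) + 4*log(2)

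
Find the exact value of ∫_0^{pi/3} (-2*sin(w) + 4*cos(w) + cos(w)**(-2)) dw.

-1 + 3*sqrt(3)

An antiderivative is F(w) = 4*sin(w) + 2*cos(w) + tan(w).
Then F(pi/3) - F(0) = (1 + 3*sqrt(3)) - (2) = -1 + 3*sqrt(3).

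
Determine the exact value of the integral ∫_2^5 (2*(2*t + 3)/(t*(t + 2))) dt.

-5*log(2) + log(7) + 3*log(5)

Factor the denominator: t**2 + 2*t = (t + 2)t.
Partial fractions: 2*(2*t + 3)/(t*(t + 2)) = 1/(t + 2) + 3/t.
An antiderivative is F(t) = 3*log(t) + log(t + 2).
Then F(5) - F(2) = (log(7) + 3*log(5)) - (log(32)) = -5*log(2) + log(7) + 3*log(5).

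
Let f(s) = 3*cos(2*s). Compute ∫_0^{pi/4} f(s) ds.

3/2

An antiderivative is F(s) = 3*sin(2*s)/2.
Then F(pi/4) - F(0) = (3/2) - (0) = 3/2.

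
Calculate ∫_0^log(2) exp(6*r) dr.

21/2

Let u = exp(r), so du = exp(r) dr. When r = 0, u = 1; when r = log(2), u = 2.
The integral becomes ∫ u**5 du from 1 to 2, with antiderivative u**6/6.
Back in r: F(r) = exp(6*r)/6.
Then F(log(2)) - F(0) = (32/3) - (1/6) = 21/2.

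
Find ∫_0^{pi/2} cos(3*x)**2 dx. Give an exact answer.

Use the identity cos^2(3*x) = (1 + cos(6*x))/2.
An antiderivative is F(x) = x/2 + sin(6*x)/12.
Then F(pi/2) - F(0) = (pi/4) - (0) = pi/4.

pi/4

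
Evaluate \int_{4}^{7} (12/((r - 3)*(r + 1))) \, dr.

Factor the denominator: r**2 - 2*r - 3 = (r + 1)(r - 3).
Partial fractions: 12/((r - 3)*(r + 1)) = -3/(r + 1) + 3/(r - 3).
An antiderivative is F(r) = 3*log(r - 3) - 3*log(r + 1).
Then F(7) - F(4) = (-log(8)) - (-3*log(5)) = -3*log(2) + 3*log(5).

-3*log(2) + 3*log(5)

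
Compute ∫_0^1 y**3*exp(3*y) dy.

Integrate by parts 3 times (u = y^3, dv = exp(3*y) dy).
An antiderivative is F(y) = (9*y**3 - 9*y**2 + 6*y - 2)*exp(3*y)/27.
Then F(1) - F(0) = (4*exp(3)/27) - (-2/27) = 2/27 + 4*exp(3)/27.

2/27 + 4*exp(3)/27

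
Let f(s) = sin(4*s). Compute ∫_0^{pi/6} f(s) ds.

3/8

An antiderivative is F(s) = -cos(4*s)/4.
Then F(pi/6) - F(0) = (1/8) - (-1/4) = 3/8.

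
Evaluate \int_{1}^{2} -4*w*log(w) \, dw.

3 - 8*log(2)

Integrate by parts once (u = ln w, dv = -4*w dw).
An antiderivative is F(w) = -w**2*(2*log(w) - 1).
Then F(2) - F(1) = (4 - 8*log(2)) - (1) = 3 - 8*log(2).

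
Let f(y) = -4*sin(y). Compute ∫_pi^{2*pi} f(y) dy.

8

An antiderivative is F(y) = 4*cos(y).
Then F(2*pi) - F(pi) = (4) - (-4) = 8.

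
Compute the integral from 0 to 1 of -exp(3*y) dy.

An antiderivative is F(y) = -exp(3*y)/3.
Then F(1) - F(0) = (-exp(3)/3) - (-1/3) = 1/3 - exp(3)/3.

1/3 - exp(3)/3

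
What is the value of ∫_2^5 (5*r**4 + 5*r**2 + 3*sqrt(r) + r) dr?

-4*sqrt(2) + 10*sqrt(5) + 6597/2

By the power rule, an antiderivative is F(r) = r**5 + 2*r**(3/2) + 5*r**3/3 + r**2/2.
Then F(5) - F(2) = (10*sqrt(5) + 20075/6) - (4*sqrt(2) + 142/3) = -4*sqrt(2) + 10*sqrt(5) + 6597/2.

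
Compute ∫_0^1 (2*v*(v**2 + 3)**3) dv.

175/4

Let u = v**2 + 3, so du = 2*v dv. When v = 0, u = 3; when v = 1, u = 4.
The integral becomes ∫ u**3 du from 3 to 4, with antiderivative u**4/4.
Back in v: F(v) = (v**2 + 3)**4/4.
Then F(1) - F(0) = (64) - (81/4) = 175/4.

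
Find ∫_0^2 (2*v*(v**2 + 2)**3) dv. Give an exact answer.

320

Let u = v**2 + 2, so du = 2*v dv. When v = 0, u = 2; when v = 2, u = 6.
The integral becomes ∫ u**3 du from 2 to 6, with antiderivative u**4/4.
Back in v: F(v) = (v**2 + 2)**4/4.
Then F(2) - F(0) = (324) - (4) = 320.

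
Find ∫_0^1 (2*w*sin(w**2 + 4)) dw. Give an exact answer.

Let u = w**2 + 4, so du = 2*w dw. When w = 0, u = 4; when w = 1, u = 5.
The integral becomes ∫ sin(u) du from 4 to 5, with antiderivative -cos(u).
Back in w: F(w) = -cos(w**2 + 4).
Then F(1) - F(0) = (-cos(5)) - (-cos(4)) = cos(4) - cos(5).

cos(4) - cos(5)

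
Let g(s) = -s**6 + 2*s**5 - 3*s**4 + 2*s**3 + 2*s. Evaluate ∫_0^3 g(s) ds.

-11601/70

By the power rule, an antiderivative is F(s) = -s**7/7 + s**6/3 - 3*s**5/5 + s**4/2 + s**2.
Then F(3) - F(0) = (-11601/70) - (0) = -11601/70.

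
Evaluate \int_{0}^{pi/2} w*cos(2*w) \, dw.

Integrate by parts once (u = w, dv = cos(2*w) dw).
An antiderivative is F(w) = w*sin(2*w)/2 + cos(2*w)/4.
Then F(pi/2) - F(0) = (-1/4) - (1/4) = -1/2.

-1/2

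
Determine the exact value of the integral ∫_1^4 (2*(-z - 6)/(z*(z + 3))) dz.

Factor the denominator: z**2 + 3*z = (z + 3)z.
Partial fractions: 2*(-z - 6)/(z*(z + 3)) = 2/(z + 3) - 4/z.
An antiderivative is F(z) = -4*log(z) + 2*log(z + 3).
Then F(4) - F(1) = (-8*log(2) + 2*log(7)) - (log(16)) = -12*log(2) + 2*log(7).

-12*log(2) + 2*log(7)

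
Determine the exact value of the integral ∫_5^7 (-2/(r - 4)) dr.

An antiderivative is F(r) = -2*log(r - 4).
Then F(7) - F(5) = (-log(9)) - (0) = -log(9).

-log(9)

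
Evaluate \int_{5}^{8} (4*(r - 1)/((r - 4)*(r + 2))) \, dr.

Factor the denominator: r**2 - 2*r - 8 = (r + 2)(r - 4).
Partial fractions: 4*(r - 1)/((r - 4)*(r + 2)) = 2/(r + 2) + 2/(r - 4).
An antiderivative is F(r) = 2*log(r - 4) + 2*log(r + 2).
Then F(8) - F(5) = (2*log(5) + 6*log(2)) - (log(49)) = -2*log(7) + 2*log(5) + 6*log(2).

-2*log(7) + 2*log(5) + 6*log(2)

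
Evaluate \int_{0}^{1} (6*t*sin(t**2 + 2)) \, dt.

Let u = t**2 + 2, so du = 2*t dt. When t = 0, u = 2; when t = 1, u = 3.
The integral becomes 3·∫ sin(u) du from 2 to 3, with antiderivative -3*cos(u).
Back in t: F(t) = -3*cos(t**2 + 2).
Then F(1) - F(0) = (-3*cos(3)) - (-3*cos(2)) = 3*cos(2) - 3*cos(3).

3*cos(2) - 3*cos(3)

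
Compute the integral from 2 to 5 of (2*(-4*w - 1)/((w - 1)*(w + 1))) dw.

Factor the denominator: w**2 - 1 = (w + 1)(w - 1).
Partial fractions: 2*(-4*w - 1)/((w - 1)*(w + 1)) = -3/(w + 1) - 5/(w - 1).
An antiderivative is F(w) = -5*log(w - 1) - 3*log(w + 1).
Then F(5) - F(2) = (-13*log(2) - 3*log(3)) - (-log(27)) = -13*log(2).

-13*log(2)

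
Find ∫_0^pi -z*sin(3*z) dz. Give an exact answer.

Integrate by parts once (u = z, dv = -sin(3*z) dz).
An antiderivative is F(z) = z*cos(3*z)/3 - sin(3*z)/9.
Then F(pi) - F(0) = (-pi/3) - (0) = -pi/3.

-pi/3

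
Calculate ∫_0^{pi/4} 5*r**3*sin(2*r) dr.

-15/8 + 15*pi**2/64

Integrate by parts 3 times (u = r^3, dv = 5*sin(2*r) dr).
An antiderivative is F(r) = -5*r**3*cos(2*r)/2 + 15*r**2*sin(2*r)/4 + 15*r*cos(2*r)/4 - 15*sin(2*r)/8.
Then F(pi/4) - F(0) = (-15/8 + 15*pi**2/64) - (0) = -15/8 + 15*pi**2/64.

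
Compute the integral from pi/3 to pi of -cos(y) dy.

An antiderivative is F(y) = -sin(y).
Then F(pi) - F(pi/3) = (0) - (-sqrt(3)/2) = sqrt(3)/2.

sqrt(3)/2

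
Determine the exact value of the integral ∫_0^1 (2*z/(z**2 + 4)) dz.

Let u = z**2 + 4, so du = 2*z dz. When z = 0, u = 4; when z = 1, u = 5.
The integral becomes ∫ 1/u du from 4 to 5, with antiderivative log(u).
Back in z: F(z) = log(z**2 + 4).
Then F(1) - F(0) = (log(5)) - (log(4)) = log(5/4).

log(5/4)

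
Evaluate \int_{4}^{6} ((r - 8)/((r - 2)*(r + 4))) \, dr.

log(25/32)

Factor the denominator: r**2 + 2*r - 8 = (r + 4)(r - 2).
Partial fractions: (r - 8)/((r - 2)*(r + 4)) = 2/(r + 4) - 1/(r - 2).
An antiderivative is F(r) = -log(r - 2) + 2*log(r + 4).
Then F(6) - F(4) = (log(25)) - (log(32)) = log(25/32).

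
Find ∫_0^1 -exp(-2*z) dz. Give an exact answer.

(1 - exp(2))*exp(-2)/2

An antiderivative is F(z) = exp(-2*z)/2.
Then F(1) - F(0) = (exp(-2)/2) - (1/2) = (1 - exp(2))*exp(-2)/2.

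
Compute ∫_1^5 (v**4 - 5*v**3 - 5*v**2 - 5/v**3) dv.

-5464/15

By the power rule, an antiderivative is F(v) = v**5/5 - 5*v**4/4 - 5*v**3/3 + 5/(2*v**2).
Then F(5) - F(1) = (-21869/60) - (-13/60) = -5464/15.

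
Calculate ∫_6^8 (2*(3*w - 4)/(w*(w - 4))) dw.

-2*log(3) + 8*log(2)

Factor the denominator: w**2 - 4*w = w(w - 4).
Partial fractions: 2*(3*w - 4)/(w*(w - 4)) = 2/w + 4/(w - 4).
An antiderivative is F(w) = 2*log(w) + 4*log(w - 4).
Then F(8) - F(6) = (14*log(2)) - (2*log(3) + 6*log(2)) = -2*log(3) + 8*log(2).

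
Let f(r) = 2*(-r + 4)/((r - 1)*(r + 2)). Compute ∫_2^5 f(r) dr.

Factor the denominator: r**2 + r - 2 = (r + 2)(r - 1).
Partial fractions: 2*(-r + 4)/((r - 1)*(r + 2)) = -4/(r + 2) + 2/(r - 1).
An antiderivative is F(r) = 2*log(r - 1) - 4*log(r + 2).
Then F(5) - F(2) = (-4*log(7) + 4*log(2)) - (-8*log(2)) = -4*log(7) + 12*log(2).

-4*log(7) + 12*log(2)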